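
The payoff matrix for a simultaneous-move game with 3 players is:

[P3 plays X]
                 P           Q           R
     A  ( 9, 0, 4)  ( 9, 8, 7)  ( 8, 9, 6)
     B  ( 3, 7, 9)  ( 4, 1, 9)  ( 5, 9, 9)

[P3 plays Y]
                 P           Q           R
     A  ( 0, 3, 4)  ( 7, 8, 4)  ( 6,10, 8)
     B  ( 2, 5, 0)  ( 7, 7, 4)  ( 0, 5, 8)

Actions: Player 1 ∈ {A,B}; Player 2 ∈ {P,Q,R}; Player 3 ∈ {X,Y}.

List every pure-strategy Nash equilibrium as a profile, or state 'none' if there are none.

PSNE = {(A,R,Y)}

(A,P,X): not NE [P2→R gives 9>0]
(A,P,Y): not NE [P1→B gives 2>0; P2→R gives 10>3]
(A,Q,X): not NE [P2→R gives 9>8]
(A,Q,Y): not NE [P2→R gives 10>8; P3→X gives 7>4]
(A,R,X): not NE [P3→Y gives 8>6]
(A,R,Y): NE
(B,P,X): not NE [P1→A gives 9>3; P2→R gives 9>7]
(B,P,Y): not NE [P2→Q gives 7>5; P3→X gives 9>0]
(B,Q,X): not NE [P1→A gives 9>4; P2→R gives 9>1]
(B,Q,Y): not NE [P3→X gives 9>4]
(B,R,X): not NE [P1→A gives 8>5]
(B,R,Y): not NE [P1→A gives 6>0; P2→Q gives 7>5; P3→X gives 9>8]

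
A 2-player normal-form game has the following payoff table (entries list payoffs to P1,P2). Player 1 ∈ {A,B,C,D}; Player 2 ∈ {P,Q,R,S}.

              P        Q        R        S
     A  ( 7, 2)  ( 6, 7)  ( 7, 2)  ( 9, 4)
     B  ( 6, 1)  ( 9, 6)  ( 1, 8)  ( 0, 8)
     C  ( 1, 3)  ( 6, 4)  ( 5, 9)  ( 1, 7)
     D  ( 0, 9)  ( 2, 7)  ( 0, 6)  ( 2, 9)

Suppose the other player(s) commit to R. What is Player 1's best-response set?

BR_1 = {A}

u_1(A vs R) = 7
u_1(B vs R) = 1
u_1(C vs R) = 5
u_1(D vs R) = 0
max payoff 7 at {A}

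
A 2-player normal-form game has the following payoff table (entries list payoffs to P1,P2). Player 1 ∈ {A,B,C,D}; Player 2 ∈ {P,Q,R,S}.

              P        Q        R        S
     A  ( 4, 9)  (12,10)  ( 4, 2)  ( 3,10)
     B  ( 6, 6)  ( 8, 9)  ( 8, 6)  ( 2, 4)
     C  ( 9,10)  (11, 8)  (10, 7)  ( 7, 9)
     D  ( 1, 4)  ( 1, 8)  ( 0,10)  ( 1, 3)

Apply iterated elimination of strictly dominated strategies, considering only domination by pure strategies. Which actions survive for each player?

P1 drop B (C beats it: P:9>6 Q:11>8 R:10>8 S:7>2)
P1 drop D (A beats it: P:4>1 Q:12>1 R:4>0 S:3>1)
P2 drop R (P beats it: A:9>2 C:10>7)
P1→{A,C} P2→{P,Q,S}

IESDS → P1:{A,C} P2:{P,Q,S}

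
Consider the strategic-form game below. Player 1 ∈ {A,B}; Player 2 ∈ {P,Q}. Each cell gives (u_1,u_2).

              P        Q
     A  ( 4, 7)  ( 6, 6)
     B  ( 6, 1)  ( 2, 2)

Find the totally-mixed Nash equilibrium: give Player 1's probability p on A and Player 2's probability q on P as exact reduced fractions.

P1 mixes 1/2 on A; P2 mixes 2/3 on P

P1 indiff ⇒ q·4+(1-q)·6 = q·6+(1-q)·2 ⇒ q(-2) = (1-q)(-4) ⇒ q = 2/3
P2 indiff ⇒ p·7+(1-p)·1 = p·6+(1-p)·2 ⇒ p(1) = (1-p)(1) ⇒ p = 1/2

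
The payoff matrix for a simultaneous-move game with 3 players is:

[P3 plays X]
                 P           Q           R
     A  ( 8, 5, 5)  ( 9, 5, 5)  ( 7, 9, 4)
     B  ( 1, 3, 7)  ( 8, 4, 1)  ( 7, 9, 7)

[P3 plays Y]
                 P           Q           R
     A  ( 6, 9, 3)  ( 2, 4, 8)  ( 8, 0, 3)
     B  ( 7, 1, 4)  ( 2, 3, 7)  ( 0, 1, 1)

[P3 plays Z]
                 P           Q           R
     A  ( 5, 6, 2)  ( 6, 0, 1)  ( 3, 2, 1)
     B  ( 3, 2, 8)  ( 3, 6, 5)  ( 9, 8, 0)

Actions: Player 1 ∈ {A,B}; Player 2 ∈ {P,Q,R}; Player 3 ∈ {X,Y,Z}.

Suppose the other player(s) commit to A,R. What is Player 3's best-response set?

u_3(X vs A,R) = 4
u_3(Y vs A,R) = 3
u_3(Z vs A,R) = 1
max payoff 4 at {X}

BR_3 = {X}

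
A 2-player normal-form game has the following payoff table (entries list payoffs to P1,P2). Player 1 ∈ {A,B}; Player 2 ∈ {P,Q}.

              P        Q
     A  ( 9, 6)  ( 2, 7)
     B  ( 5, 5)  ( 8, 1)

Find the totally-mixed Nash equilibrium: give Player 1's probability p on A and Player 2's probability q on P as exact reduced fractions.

P1 indiff ⇒ q·9+(1-q)·2 = q·5+(1-q)·8 ⇒ q(4) = (1-q)(6) ⇒ q = 3/5
P2 indiff ⇒ p·6+(1-p)·5 = p·7+(1-p)·1 ⇒ p(-1) = (1-p)(-4) ⇒ p = 4/5

(p,q) = (4/5, 3/5)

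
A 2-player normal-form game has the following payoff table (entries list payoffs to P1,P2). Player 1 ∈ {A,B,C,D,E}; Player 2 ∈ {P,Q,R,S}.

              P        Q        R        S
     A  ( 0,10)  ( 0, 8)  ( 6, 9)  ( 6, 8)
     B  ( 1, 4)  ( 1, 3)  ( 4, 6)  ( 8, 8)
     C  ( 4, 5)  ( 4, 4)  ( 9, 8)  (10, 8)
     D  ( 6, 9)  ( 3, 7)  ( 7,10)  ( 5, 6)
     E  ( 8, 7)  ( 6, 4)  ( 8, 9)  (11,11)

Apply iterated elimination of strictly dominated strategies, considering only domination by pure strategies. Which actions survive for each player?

P1 drop A (C beats it: P:4>0 Q:4>0 R:9>6 S:10>6)
P1 drop B (C beats it: P:4>1 Q:4>1 R:9>4 S:10>8)
P1 drop D (E beats it: P:8>6 Q:6>3 R:8>7 S:11>5)
P2 drop P (R beats it: C:8>5 E:9>7)
P2 drop Q (R beats it: C:8>4 E:9>4)
P1→{C,E} P2→{R,S}

IESDS → P1:{C,E} P2:{R,S}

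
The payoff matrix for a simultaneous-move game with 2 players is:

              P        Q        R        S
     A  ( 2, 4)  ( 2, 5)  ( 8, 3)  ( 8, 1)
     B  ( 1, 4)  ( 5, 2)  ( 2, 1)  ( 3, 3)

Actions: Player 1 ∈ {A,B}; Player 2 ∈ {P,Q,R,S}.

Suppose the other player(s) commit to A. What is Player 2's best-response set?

BR_2 = {Q}

u_2(P vs A) = 4
u_2(Q vs A) = 5
u_2(R vs A) = 3
u_2(S vs A) = 1
max payoff 5 at {Q}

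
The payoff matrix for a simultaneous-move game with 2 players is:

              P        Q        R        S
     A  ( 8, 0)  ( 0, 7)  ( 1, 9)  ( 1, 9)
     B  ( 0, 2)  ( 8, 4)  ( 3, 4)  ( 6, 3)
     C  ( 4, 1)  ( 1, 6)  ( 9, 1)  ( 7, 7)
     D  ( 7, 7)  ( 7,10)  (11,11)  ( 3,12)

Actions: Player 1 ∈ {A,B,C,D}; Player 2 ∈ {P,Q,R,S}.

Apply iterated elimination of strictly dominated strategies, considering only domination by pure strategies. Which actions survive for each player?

P2 drop P (Q beats it: A:7>0 B:4>2 C:6>1 D:10>7)
P1 drop A (B beats it: Q:8>0 R:3>1 S:6>1)
P1→{B,C,D} P2→{Q,R,S}

Remaining: P1:{B,C,D} P2:{Q,R,S}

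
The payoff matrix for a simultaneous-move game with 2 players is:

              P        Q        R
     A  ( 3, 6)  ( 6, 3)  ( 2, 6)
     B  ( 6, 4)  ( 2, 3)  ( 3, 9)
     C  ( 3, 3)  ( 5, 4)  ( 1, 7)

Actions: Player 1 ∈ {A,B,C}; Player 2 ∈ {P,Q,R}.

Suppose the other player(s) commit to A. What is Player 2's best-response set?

argmax u_2 = {P,R}

u_2(P vs A) = 6
u_2(Q vs A) = 3
u_2(R vs A) = 6
max payoff 6 at {P,R}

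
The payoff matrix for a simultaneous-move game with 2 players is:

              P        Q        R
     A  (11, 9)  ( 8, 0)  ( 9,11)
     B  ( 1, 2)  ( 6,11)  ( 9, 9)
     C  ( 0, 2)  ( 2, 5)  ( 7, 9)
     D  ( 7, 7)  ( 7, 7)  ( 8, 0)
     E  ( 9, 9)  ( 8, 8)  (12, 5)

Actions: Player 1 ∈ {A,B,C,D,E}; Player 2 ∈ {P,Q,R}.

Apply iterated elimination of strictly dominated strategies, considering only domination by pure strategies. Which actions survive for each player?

P1 drop B (E beats it: P:9>1 Q:8>6 R:12>9)
P1 drop C (A beats it: P:11>0 Q:8>2 R:9>7)
P1 drop D (A beats it: P:11>7 Q:8>7 R:9>8)
P2 drop Q (P beats it: A:9>0 E:9>8)
P1→{A,E} P2→{P,R}

Remaining: P1:{A,E} P2:{P,R}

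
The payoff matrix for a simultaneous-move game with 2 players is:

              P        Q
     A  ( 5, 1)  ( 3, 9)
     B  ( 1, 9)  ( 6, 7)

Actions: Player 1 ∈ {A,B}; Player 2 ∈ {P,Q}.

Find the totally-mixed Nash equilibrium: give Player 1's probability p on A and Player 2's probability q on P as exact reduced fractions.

(p,q) = (1/5, 3/7)

P1 indiff ⇒ q·5+(1-q)·3 = q·1+(1-q)·6 ⇒ q(4) = (1-q)(3) ⇒ q = 3/7
P2 indiff ⇒ p·1+(1-p)·9 = p·9+(1-p)·7 ⇒ p(-8) = (1-p)(-2) ⇒ p = 1/5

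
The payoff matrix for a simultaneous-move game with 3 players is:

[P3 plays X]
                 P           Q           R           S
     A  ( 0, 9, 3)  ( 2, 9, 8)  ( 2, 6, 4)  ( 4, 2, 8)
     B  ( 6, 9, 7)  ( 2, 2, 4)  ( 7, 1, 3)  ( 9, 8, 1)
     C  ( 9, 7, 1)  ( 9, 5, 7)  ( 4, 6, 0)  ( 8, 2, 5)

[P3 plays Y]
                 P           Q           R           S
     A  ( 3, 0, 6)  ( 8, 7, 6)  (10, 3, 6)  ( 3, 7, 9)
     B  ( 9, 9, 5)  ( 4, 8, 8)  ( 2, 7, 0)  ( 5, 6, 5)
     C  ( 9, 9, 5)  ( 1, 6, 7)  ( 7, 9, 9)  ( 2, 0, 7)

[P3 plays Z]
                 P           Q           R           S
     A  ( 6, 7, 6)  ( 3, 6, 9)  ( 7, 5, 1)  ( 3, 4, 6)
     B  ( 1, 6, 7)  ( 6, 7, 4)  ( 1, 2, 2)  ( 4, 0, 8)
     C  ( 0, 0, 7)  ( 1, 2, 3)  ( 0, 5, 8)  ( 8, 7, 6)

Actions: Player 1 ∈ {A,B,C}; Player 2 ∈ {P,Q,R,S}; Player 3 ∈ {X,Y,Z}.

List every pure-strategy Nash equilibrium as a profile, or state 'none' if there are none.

Nash profiles: (A,P,Z)

(A,P,X): not NE [P1→C gives 9>0; P3→Z gives 6>3]
(A,P,Y): not NE [P1→C gives 9>3; P2→S gives 7>0]
(A,P,Z): NE
(A,Q,X): not NE [P1→C gives 9>2; P3→Z gives 9>8]
(A,Q,Y): not NE [P3→Z gives 9>6]
(A,Q,Z): not NE [P1→B gives 6>3; P2→P gives 7>6]
(A,R,X): not NE [P1→B gives 7>2; P2→Q gives 9>6; P3→Y gives 6>4]
(A,R,Y): not NE [P2→S gives 7>3]
(A,R,Z): not NE [P2→P gives 7>5; P3→Y gives 6>1]
(A,S,X): not NE [P1→B gives 9>4; P2→Q gives 9>2; P3→Y gives 9>8]
(A,S,Y): not NE [P1→B gives 5>3]
(A,S,Z): not NE [P1→C gives 8>3; P2→P gives 7>4; P3→Y gives 9>6]
(B,P,X): not NE [P1→C gives 9>6]
(B,P,Y): not NE [P3→Z gives 7>5]
(B,P,Z): not NE [P1→A gives 6>1; P2→Q gives 7>6]
(B,Q,X): not NE [P1→C gives 9>2; P2→P gives 9>2; P3→Y gives 8>4]
(B,Q,Y): not NE [P1→A gives 8>4; P2→P gives 9>8]
(B,Q,Z): not NE [P3→Y gives 8>4]
(B,R,X): not NE [P2→P gives 9>1]
(B,R,Y): not NE [P1→A gives 10>2; P2→P gives 9>7; P3→X gives 3>0]
(B,R,Z): not NE [P1→A gives 7>1; P2→Q gives 7>2; P3→X gives 3>2]
(B,S,X): not NE [P2→P gives 9>8; P3→Z gives 8>1]
(B,S,Y): not NE [P2→P gives 9>6; P3→Z gives 8>5]
(B,S,Z): not NE [P1→C gives 8>4; P2→Q gives 7>0]
(C,P,X): not NE [P3→Z gives 7>1]
(C,P,Y): not NE [P3→Z gives 7>5]
(C,P,Z): not NE [P1→A gives 6>0; P2→S gives 7>0]
(C,Q,X): not NE [P2→P gives 7>5]
(C,Q,Y): not NE [P1→A gives 8>1; P2→R gives 9>6]
(C,Q,Z): not NE [P1→B gives 6>1; P2→S gives 7>2; P3→Y gives 7>3]
(C,R,X): not NE [P1→B gives 7>4; P2→P gives 7>6; P3→Y gives 9>0]
(C,R,Y): not NE [P1→A gives 10>7]
(C,R,Z): not NE [P1→A gives 7>0; P2→S gives 7>5; P3→Y gives 9>8]
(C,S,X): not NE [P1→B gives 9>8; P2→P gives 7>2; P3→Y gives 7>5]
(C,S,Y): not NE [P1→B gives 5>2; P2→R gives 9>0]
(C,S,Z): not NE [P3→Y gives 7>6]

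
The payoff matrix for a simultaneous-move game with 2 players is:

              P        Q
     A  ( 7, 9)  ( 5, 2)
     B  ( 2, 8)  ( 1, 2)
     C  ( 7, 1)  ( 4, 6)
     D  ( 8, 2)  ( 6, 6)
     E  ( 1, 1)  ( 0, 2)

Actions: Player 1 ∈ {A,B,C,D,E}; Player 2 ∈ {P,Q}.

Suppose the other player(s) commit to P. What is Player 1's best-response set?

u_1(A vs P) = 7
u_1(B vs P) = 2
u_1(C vs P) = 7
u_1(D vs P) = 8
u_1(E vs P) = 1
max payoff 8 at {D}

P1 best: {D}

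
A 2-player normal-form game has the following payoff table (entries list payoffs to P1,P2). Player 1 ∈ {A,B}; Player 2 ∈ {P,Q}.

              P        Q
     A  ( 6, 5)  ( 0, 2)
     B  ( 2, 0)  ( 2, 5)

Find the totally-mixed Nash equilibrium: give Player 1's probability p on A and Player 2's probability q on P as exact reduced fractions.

(p,q) = (5/8, 1/3)

P1 indiff ⇒ q·6+(1-q)·0 = q·2+(1-q)·2 ⇒ q(4) = (1-q)(2) ⇒ q = 1/3
P2 indiff ⇒ p·5+(1-p)·0 = p·2+(1-p)·5 ⇒ p(3) = (1-p)(5) ⇒ p = 5/8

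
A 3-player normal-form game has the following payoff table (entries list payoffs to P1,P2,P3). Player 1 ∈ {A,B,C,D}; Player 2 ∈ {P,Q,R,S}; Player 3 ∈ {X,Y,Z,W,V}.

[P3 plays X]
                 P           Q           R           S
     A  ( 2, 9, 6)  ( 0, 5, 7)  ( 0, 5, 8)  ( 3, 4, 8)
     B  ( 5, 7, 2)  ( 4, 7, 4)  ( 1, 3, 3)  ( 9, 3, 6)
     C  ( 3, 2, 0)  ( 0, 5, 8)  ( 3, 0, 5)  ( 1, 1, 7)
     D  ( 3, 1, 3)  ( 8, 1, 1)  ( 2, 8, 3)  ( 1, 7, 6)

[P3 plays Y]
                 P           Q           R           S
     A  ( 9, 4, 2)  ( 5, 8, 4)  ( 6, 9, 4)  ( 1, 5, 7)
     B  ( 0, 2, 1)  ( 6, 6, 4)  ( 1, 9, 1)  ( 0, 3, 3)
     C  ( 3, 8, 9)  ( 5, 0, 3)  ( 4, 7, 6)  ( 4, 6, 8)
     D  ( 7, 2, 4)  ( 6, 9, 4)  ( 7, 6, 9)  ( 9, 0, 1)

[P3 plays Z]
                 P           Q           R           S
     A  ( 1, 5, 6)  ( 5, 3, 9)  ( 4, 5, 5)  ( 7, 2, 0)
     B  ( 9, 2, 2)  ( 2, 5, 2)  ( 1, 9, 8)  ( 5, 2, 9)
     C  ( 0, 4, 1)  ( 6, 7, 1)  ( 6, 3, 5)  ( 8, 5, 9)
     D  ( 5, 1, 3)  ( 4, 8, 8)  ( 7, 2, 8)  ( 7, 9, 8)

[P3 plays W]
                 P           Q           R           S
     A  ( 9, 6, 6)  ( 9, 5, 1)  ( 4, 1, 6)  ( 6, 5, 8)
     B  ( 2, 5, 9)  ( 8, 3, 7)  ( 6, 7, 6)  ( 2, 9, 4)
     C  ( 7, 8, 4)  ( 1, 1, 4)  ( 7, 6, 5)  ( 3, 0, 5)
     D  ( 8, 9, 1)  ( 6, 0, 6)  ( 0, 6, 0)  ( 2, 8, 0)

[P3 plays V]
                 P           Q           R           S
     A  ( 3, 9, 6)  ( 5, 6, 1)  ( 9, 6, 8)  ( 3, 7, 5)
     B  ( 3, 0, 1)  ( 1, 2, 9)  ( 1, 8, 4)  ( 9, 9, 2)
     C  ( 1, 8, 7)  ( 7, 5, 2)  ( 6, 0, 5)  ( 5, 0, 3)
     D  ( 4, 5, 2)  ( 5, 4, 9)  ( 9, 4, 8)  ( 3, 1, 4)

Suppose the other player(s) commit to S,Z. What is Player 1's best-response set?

P1 best: {C}

u_1(A vs S,Z) = 7
u_1(B vs S,Z) = 5
u_1(C vs S,Z) = 8
u_1(D vs S,Z) = 7
max payoff 8 at {C}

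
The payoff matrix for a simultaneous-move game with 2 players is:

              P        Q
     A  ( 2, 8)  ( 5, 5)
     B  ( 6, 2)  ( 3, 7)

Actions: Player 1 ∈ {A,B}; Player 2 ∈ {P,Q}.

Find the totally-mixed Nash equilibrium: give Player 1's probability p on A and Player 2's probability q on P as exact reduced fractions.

P1 indiff ⇒ q·2+(1-q)·5 = q·6+(1-q)·3 ⇒ q(-4) = (1-q)(-2) ⇒ q = 1/3
P2 indiff ⇒ p·8+(1-p)·2 = p·5+(1-p)·7 ⇒ p(3) = (1-p)(5) ⇒ p = 5/8

P1 mixes 5/8 on A; P2 mixes 1/3 on P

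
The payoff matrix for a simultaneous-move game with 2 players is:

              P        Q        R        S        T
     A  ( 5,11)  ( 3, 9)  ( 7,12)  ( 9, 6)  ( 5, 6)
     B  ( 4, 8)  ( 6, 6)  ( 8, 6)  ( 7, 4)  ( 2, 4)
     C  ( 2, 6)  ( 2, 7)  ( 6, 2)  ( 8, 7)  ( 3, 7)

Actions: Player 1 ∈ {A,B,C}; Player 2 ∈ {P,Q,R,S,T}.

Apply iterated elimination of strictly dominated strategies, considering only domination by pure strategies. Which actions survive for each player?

P1 drop C (A beats it: P:5>2 Q:3>2 R:7>6 S:9>8 T:5>3)
P2 drop Q (P beats it: A:11>9 B:8>6)
P2 drop S (P beats it: A:11>6 B:8>4)
P2 drop T (P beats it: A:11>6 B:8>4)
P1→{A,B} P2→{P,R}

Remaining: P1:{A,B} P2:{P,R}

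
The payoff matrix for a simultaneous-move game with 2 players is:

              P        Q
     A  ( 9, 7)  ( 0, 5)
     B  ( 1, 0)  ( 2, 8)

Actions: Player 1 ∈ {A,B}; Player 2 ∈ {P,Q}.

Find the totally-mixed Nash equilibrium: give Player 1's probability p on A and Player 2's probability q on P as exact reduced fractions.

P1 indiff ⇒ q·9+(1-q)·0 = q·1+(1-q)·2 ⇒ q(8) = (1-q)(2) ⇒ q = 1/5
P2 indiff ⇒ p·7+(1-p)·0 = p·5+(1-p)·8 ⇒ p(2) = (1-p)(8) ⇒ p = 4/5

p=4/5, q=1/5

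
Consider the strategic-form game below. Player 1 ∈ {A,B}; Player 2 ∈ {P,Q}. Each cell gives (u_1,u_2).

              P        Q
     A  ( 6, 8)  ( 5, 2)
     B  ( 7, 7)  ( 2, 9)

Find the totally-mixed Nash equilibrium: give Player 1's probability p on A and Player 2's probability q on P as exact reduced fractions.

P1 indiff ⇒ q·6+(1-q)·5 = q·7+(1-q)·2 ⇒ q(-1) = (1-q)(-3) ⇒ q = 3/4
P2 indiff ⇒ p·8+(1-p)·7 = p·2+(1-p)·9 ⇒ p(6) = (1-p)(2) ⇒ p = 1/4

(p,q) = (1/4, 3/4)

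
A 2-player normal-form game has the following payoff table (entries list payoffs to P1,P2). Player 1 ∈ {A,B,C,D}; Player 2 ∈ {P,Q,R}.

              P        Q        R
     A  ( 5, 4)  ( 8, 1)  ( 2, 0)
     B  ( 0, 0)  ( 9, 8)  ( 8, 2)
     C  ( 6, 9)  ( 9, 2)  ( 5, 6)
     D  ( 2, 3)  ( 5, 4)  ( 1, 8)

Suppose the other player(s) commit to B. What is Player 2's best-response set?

u_2(P vs B) = 0
u_2(Q vs B) = 8
u_2(R vs B) = 2
max payoff 8 at {Q}

BR_2 = {Q}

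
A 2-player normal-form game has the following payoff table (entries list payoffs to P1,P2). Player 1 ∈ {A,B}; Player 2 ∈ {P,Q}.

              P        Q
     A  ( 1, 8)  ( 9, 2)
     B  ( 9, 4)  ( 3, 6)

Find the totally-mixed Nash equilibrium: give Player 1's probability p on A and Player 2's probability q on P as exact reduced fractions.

P1 indiff ⇒ q·1+(1-q)·9 = q·9+(1-q)·3 ⇒ q(-8) = (1-q)(-6) ⇒ q = 3/7
P2 indiff ⇒ p·8+(1-p)·4 = p·2+(1-p)·6 ⇒ p(6) = (1-p)(2) ⇒ p = 1/4

(p,q) = (1/4, 3/7)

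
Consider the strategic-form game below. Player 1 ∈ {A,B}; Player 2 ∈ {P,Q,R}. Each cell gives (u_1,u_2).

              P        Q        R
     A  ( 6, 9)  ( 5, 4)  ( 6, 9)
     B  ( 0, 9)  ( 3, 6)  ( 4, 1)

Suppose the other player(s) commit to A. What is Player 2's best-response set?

u_2(P vs A) = 9
u_2(Q vs A) = 4
u_2(R vs A) = 9
max payoff 9 at {P,R}

BR_2 = {P,R}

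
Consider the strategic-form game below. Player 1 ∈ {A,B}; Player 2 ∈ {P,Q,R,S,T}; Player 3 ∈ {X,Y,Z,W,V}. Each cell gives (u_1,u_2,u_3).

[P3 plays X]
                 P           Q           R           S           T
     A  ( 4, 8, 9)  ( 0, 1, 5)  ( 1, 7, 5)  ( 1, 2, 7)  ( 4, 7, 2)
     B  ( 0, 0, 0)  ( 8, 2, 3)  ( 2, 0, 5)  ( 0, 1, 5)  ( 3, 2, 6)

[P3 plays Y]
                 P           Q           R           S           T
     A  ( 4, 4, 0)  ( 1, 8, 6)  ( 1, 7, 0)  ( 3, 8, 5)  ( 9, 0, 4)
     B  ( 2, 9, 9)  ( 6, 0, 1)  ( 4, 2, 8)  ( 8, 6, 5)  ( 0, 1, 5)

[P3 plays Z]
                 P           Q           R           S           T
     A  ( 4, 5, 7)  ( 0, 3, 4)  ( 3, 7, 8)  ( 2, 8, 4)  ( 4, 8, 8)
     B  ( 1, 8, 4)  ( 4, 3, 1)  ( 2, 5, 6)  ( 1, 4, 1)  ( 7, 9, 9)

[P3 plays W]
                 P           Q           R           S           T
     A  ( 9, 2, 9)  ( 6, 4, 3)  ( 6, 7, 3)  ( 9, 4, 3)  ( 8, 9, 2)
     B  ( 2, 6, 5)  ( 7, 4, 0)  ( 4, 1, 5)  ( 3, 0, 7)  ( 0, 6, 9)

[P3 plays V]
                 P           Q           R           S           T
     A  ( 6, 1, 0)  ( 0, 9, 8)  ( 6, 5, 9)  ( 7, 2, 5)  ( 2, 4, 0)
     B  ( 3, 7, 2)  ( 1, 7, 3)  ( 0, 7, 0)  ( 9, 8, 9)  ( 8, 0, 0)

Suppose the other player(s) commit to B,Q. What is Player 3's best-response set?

u_3(X vs B,Q) = 3
u_3(Y vs B,Q) = 1
u_3(Z vs B,Q) = 1
u_3(W vs B,Q) = 0
u_3(V vs B,Q) = 3
max payoff 3 at {X,V}

P3 best: {X,V}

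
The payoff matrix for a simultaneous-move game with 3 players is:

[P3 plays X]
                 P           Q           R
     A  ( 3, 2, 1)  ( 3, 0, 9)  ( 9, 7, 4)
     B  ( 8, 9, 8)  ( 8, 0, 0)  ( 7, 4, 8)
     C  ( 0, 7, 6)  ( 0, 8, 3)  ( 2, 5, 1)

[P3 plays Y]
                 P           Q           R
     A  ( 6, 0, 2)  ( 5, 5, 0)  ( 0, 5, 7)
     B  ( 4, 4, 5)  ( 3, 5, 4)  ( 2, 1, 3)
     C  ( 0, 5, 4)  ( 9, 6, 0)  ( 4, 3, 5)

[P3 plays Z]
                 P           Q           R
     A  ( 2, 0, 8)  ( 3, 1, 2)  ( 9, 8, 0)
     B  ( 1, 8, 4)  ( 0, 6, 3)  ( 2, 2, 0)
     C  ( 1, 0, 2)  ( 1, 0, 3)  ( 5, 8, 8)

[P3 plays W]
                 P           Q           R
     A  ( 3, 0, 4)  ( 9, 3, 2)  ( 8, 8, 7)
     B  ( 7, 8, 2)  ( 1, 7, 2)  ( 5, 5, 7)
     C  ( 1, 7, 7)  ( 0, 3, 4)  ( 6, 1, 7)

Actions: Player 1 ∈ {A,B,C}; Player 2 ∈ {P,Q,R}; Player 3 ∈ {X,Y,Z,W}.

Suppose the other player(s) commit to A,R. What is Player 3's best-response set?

u_3(X vs A,R) = 4
u_3(Y vs A,R) = 7
u_3(Z vs A,R) = 0
u_3(W vs A,R) = 7
max payoff 7 at {Y,W}

argmax u_3 = {Y,W}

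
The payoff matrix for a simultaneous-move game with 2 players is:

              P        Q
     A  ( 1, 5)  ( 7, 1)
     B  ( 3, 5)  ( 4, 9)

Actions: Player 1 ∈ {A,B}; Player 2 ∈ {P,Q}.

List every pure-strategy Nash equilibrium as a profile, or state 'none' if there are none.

(A,P): not NE [P1→B gives 3>1]
(A,Q): not NE [P2→P gives 5>1]
(B,P): not NE [P2→Q gives 9>5]
(B,Q): not NE [P1→A gives 7>4]

No pure NE.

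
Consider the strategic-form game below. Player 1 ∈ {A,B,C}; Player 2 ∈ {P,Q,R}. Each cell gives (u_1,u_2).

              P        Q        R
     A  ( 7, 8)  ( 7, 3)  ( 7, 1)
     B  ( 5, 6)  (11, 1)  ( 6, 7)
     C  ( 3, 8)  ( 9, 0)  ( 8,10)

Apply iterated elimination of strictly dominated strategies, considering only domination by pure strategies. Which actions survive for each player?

P2 drop Q (P beats it: A:8>3 B:6>1 C:8>0)
P1 drop B (A beats it: P:7>5 R:7>6)
P1→{A,C} P2→{P,R}

IESDS → P1:{A,C} P2:{P,R}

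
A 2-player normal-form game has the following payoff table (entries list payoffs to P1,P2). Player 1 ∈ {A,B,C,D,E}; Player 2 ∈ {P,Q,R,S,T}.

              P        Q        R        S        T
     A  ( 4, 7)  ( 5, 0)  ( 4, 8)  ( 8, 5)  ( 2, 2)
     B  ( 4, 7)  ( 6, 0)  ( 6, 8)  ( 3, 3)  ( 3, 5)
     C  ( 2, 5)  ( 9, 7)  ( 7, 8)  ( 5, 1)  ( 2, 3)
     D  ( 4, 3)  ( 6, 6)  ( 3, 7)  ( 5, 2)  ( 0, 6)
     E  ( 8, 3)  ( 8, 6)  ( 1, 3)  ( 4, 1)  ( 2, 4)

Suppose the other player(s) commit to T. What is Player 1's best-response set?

u_1(A vs T) = 2
u_1(B vs T) = 3
u_1(C vs T) = 2
u_1(D vs T) = 0
u_1(E vs T) = 2
max payoff 3 at {B}

P1 best: {B}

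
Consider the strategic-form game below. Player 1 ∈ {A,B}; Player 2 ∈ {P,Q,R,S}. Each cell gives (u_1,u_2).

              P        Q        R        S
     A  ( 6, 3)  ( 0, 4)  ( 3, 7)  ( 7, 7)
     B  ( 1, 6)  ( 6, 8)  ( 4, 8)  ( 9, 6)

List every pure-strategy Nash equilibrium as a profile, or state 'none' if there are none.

(A,P): not NE [P2→S gives 7>3]
(A,Q): not NE [P1→B gives 6>0; P2→S gives 7>4]
(A,R): not NE [P1→B gives 4>3]
(A,S): not NE [P1→B gives 9>7]
(B,P): not NE [P1→A gives 6>1; P2→R gives 8>6]
(B,Q): NE
(B,R): NE
(B,S): not NE [P2→R gives 8>6]

NE set: (B,Q), (B,R)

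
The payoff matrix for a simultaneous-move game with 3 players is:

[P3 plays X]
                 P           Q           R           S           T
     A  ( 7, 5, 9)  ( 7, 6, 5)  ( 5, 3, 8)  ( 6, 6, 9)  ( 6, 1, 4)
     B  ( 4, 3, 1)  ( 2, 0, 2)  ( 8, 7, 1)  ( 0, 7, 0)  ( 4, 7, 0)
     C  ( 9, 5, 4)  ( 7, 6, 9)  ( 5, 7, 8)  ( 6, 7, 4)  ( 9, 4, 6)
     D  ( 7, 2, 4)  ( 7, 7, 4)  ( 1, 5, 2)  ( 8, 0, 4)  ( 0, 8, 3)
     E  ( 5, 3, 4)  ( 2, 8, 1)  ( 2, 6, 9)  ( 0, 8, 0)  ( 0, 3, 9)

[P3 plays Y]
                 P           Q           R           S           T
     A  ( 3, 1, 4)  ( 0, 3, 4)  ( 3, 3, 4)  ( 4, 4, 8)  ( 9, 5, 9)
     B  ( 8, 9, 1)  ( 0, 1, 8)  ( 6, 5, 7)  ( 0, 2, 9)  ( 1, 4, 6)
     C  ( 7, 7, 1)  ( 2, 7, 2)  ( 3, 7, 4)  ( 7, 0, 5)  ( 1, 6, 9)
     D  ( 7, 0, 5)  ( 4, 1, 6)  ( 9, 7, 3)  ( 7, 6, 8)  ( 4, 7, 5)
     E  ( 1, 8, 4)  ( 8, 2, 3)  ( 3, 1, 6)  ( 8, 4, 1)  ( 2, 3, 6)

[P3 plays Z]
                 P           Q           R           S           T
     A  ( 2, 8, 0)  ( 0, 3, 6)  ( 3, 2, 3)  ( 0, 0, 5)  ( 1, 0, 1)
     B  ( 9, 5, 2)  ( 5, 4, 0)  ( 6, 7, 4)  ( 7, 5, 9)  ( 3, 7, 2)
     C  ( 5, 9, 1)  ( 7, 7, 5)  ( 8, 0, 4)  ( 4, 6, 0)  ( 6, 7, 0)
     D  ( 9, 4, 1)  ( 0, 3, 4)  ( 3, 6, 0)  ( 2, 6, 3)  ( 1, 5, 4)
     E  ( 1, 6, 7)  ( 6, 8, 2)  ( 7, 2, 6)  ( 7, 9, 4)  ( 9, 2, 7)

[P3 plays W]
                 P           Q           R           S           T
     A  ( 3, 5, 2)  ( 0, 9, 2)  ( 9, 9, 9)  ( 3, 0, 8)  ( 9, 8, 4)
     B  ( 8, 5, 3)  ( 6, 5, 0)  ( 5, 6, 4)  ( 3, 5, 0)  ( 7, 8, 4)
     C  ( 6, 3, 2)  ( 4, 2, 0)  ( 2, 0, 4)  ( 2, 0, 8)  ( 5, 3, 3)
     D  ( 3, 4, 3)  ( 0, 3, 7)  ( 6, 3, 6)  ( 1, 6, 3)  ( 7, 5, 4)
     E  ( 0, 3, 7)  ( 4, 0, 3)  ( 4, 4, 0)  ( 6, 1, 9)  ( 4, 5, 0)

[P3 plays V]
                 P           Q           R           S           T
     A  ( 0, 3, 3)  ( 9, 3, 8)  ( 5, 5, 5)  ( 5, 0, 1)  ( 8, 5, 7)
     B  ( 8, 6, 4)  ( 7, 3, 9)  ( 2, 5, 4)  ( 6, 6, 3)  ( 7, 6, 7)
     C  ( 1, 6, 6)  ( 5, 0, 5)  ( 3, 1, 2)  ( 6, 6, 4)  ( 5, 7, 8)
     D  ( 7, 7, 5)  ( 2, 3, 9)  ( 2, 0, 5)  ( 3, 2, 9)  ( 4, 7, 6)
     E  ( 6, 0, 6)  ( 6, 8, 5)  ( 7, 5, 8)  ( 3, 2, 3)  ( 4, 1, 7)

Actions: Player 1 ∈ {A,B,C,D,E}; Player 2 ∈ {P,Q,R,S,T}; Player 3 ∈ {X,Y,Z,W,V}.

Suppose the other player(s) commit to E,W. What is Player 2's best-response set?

u_2(P vs E,W) = 3
u_2(Q vs E,W) = 0
u_2(R vs E,W) = 4
u_2(S vs E,W) = 1
u_2(T vs E,W) = 5
max payoff 5 at {T}

BR_2 = {T}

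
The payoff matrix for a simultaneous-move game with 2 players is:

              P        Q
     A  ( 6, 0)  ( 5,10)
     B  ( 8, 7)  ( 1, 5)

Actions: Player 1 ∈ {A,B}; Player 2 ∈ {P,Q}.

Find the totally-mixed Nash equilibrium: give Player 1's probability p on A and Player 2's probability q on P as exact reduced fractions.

P1 mixes 1/6 on A; P2 mixes 2/3 on P

P1 indiff ⇒ q·6+(1-q)·5 = q·8+(1-q)·1 ⇒ q(-2) = (1-q)(-4) ⇒ q = 2/3
P2 indiff ⇒ p·0+(1-p)·7 = p·10+(1-p)·5 ⇒ p(-10) = (1-p)(-2) ⇒ p = 1/6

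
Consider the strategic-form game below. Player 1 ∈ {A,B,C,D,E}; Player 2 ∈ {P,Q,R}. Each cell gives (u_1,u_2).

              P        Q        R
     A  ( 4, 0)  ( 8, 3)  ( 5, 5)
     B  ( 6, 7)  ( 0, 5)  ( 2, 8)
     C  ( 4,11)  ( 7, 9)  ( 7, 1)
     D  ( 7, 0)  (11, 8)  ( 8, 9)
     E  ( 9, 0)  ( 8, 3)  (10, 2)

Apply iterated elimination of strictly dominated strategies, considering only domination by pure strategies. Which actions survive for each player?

Remaining: P1:{D,E} P2:{Q,R}

P1 drop A (D beats it: P:7>4 Q:11>8 R:8>5)
P1 drop B (D beats it: P:7>6 Q:11>0 R:8>2)
P1 drop C (D beats it: P:7>4 Q:11>7 R:8>7)
P2 drop P (Q beats it: D:8>0 E:3>0)
P1→{D,E} P2→{Q,R}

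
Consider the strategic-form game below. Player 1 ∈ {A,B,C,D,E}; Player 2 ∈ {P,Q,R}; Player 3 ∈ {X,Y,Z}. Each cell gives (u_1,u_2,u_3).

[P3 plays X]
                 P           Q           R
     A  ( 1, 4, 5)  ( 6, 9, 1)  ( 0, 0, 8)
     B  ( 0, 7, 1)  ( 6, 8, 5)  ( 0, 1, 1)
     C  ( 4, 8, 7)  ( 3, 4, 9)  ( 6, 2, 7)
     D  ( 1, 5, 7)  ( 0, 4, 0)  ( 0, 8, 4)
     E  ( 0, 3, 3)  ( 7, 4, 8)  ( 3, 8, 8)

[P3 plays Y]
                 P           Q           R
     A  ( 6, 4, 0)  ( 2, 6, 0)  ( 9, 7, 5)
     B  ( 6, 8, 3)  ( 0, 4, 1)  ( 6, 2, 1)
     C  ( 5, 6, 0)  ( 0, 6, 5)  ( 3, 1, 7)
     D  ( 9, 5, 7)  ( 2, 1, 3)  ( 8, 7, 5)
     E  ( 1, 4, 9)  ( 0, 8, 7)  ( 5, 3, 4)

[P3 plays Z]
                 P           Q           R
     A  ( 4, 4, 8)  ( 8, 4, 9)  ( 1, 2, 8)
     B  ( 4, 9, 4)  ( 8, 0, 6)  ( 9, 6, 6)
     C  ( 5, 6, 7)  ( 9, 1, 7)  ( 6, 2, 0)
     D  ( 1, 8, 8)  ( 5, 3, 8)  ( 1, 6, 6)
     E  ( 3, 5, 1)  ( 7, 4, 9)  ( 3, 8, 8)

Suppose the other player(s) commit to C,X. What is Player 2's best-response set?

BR_2 = {P}

u_2(P vs C,X) = 8
u_2(Q vs C,X) = 4
u_2(R vs C,X) = 2
max payoff 8 at {P}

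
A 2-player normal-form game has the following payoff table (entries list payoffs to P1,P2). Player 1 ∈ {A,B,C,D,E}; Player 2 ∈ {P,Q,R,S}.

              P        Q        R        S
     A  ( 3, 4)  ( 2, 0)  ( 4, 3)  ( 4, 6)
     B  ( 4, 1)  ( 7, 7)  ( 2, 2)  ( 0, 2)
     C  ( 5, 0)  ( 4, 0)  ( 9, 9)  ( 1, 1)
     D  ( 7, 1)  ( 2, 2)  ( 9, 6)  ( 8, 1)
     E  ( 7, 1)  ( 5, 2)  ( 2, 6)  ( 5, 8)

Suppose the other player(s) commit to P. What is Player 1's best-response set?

argmax u_1 = {D,E}

u_1(A vs P) = 3
u_1(B vs P) = 4
u_1(C vs P) = 5
u_1(D vs P) = 7
u_1(E vs P) = 7
max payoff 7 at {D,E}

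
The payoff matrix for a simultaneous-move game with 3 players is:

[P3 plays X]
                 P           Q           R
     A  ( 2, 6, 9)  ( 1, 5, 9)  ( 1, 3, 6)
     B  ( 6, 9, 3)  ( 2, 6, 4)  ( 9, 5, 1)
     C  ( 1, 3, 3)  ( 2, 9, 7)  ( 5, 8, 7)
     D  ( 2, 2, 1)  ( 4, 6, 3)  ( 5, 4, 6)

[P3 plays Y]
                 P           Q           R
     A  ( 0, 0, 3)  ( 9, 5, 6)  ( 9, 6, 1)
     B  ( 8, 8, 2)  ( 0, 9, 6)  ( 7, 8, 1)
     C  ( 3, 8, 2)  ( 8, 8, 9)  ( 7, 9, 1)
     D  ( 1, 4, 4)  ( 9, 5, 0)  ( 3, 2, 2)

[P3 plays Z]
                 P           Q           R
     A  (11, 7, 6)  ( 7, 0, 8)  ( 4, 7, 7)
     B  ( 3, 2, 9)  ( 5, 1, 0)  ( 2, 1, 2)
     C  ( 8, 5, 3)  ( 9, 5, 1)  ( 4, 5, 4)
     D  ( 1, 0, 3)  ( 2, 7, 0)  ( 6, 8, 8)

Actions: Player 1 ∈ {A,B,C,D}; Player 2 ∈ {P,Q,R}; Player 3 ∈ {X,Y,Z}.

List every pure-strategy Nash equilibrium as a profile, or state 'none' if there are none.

(A,P,X): not NE [P1→B gives 6>2]
(A,P,Y): not NE [P1→B gives 8>0; P2→R gives 6>0; P3→X gives 9>3]
(A,P,Z): not NE [P3→X gives 9>6]
(A,Q,X): not NE [P1→D gives 4>1; P2→P gives 6>5]
(A,Q,Y): not NE [P2→R gives 6>5; P3→X gives 9>6]
(A,Q,Z): not NE [P1→C gives 9>7; P2→R gives 7>0; P3→X gives 9>8]
(A,R,X): not NE [P1→B gives 9>1; P2→P gives 6>3; P3→Z gives 7>6]
(A,R,Y): not NE [P3→Z gives 7>1]
(A,R,Z): not NE [P1→D gives 6>4]
(B,P,X): not NE [P3→Z gives 9>3]
(B,P,Y): not NE [P2→Q gives 9>8; P3→Z gives 9>2]
(B,P,Z): not NE [P1→A gives 11>3]
(B,Q,X): not NE [P1→D gives 4>2; P2→P gives 9>6; P3→Y gives 6>4]
(B,Q,Y): not NE [P1→D gives 9>0]
(B,Q,Z): not NE [P1→C gives 9>5; P2→P gives 2>1; P3→Y gives 6>0]
(B,R,X): not NE [P2→P gives 9>5; P3→Z gives 2>1]
(B,R,Y): not NE [P1→A gives 9>7; P2→Q gives 9>8; P3→Z gives 2>1]
(B,R,Z): not NE [P1→D gives 6>2; P2→P gives 2>1]
(C,P,X): not NE [P1→B gives 6>1; P2→Q gives 9>3]
(C,P,Y): not NE [P1→B gives 8>3; P2→R gives 9>8; P3→Z gives 3>2]
(C,P,Z): not NE [P1→A gives 11>8]
(C,Q,X): not NE [P1→D gives 4>2; P3→Y gives 9>7]
(C,Q,Y): not NE [P1→D gives 9>8; P2→R gives 9>8]
(C,Q,Z): not NE [P3→Y gives 9>1]
(C,R,X): not NE [P1→B gives 9>5; P2→Q gives 9>8]
(C,R,Y): not NE [P1→A gives 9>7; P3→X gives 7>1]
(C,R,Z): not NE [P1→D gives 6>4; P3→X gives 7>4]
(D,P,X): not NE [P1→B gives 6>2; P2→Q gives 6>2; P3→Y gives 4>1]
(D,P,Y): not NE [P1→B gives 8>1; P2→Q gives 5>4]
(D,P,Z): not NE [P1→A gives 11>1; P2→R gives 8>0; P3→Y gives 4>3]
(D,Q,X): NE
(D,Q,Y): not NE [P3→X gives 3>0]
(D,Q,Z): not NE [P1→C gives 9>2; P2→R gives 8>7; P3→X gives 3>0]
(D,R,X): not NE [P1→B gives 9>5; P2→Q gives 6>4; P3→Z gives 8>6]
(D,R,Y): not NE [P1→A gives 9>3; P2→Q gives 5>2; P3→Z gives 8>2]
(D,R,Z): NE

PSNE = {(D,Q,X), (D,R,Z)}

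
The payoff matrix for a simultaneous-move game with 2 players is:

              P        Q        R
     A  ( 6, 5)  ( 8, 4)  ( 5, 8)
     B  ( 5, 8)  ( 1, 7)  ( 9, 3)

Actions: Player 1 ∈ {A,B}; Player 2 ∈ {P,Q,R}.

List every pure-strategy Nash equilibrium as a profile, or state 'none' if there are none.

(A,P): not NE [P2→R gives 8>5]
(A,Q): not NE [P2→R gives 8>4]
(A,R): not NE [P1→B gives 9>5]
(B,P): not NE [P1→A gives 6>5]
(B,Q): not NE [P1→A gives 8>1; P2→P gives 8>7]
(B,R): not NE [P2→P gives 8>3]

PSNE: ∅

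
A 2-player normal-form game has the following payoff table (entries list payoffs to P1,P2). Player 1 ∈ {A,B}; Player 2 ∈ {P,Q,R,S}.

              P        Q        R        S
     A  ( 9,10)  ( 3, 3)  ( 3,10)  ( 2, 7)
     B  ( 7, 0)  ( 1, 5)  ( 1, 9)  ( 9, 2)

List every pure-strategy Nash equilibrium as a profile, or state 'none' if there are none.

(A,P): NE
(A,Q): not NE [P2→R gives 10>3]
(A,R): NE
(A,S): not NE [P1→B gives 9>2; P2→R gives 10>7]
(B,P): not NE [P1→A gives 9>7; P2→R gives 9>0]
(B,Q): not NE [P1→A gives 3>1; P2→R gives 9>5]
(B,R): not NE [P1→A gives 3>1]
(B,S): not NE [P2→R gives 9>2]

NE set: (A,P), (A,R)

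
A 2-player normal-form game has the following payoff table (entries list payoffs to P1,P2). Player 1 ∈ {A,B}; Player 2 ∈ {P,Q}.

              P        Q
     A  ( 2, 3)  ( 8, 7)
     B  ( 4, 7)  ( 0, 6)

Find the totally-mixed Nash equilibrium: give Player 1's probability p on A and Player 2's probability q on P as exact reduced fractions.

P1 indiff ⇒ q·2+(1-q)·8 = q·4+(1-q)·0 ⇒ q(-2) = (1-q)(-8) ⇒ q = 4/5
P2 indiff ⇒ p·3+(1-p)·7 = p·7+(1-p)·6 ⇒ p(-4) = (1-p)(-1) ⇒ p = 1/5

P1 mixes 1/5 on A; P2 mixes 4/5 on P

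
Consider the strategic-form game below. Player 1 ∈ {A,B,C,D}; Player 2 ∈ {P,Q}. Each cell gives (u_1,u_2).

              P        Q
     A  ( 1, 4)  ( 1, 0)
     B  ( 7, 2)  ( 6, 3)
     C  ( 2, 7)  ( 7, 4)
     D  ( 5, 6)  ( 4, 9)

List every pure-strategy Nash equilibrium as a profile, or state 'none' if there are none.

(A,P): not NE [P1→B gives 7>1]
(A,Q): not NE [P1→C gives 7>1; P2→P gives 4>0]
(B,P): not NE [P2→Q gives 3>2]
(B,Q): not NE [P1→C gives 7>6]
(C,P): not NE [P1→B gives 7>2]
(C,Q): not NE [P2→P gives 7>4]
(D,P): not NE [P1→B gives 7>5; P2→Q gives 9>6]
(D,Q): not NE [P1→C gives 7>4]

No pure NE.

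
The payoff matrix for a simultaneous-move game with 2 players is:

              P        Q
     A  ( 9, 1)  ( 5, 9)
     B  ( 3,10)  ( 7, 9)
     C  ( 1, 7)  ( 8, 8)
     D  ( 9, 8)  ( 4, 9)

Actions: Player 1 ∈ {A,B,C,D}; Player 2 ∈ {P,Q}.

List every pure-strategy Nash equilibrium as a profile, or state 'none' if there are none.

NE set: (C,Q)

(A,P): not NE [P2→Q gives 9>1]
(A,Q): not NE [P1→C gives 8>5]
(B,P): not NE [P1→D gives 9>3]
(B,Q): not NE [P1→C gives 8>7; P2→P gives 10>9]
(C,P): not NE [P1→D gives 9>1; P2→Q gives 8>7]
(C,Q): NE
(D,P): not NE [P2→Q gives 9>8]
(D,Q): not NE [P1→C gives 8>4]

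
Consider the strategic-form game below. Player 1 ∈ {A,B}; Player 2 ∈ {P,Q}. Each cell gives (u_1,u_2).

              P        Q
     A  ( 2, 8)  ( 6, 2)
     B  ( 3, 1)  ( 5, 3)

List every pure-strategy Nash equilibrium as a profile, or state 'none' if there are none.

Equilibria: none

(A,P): not NE [P1→B gives 3>2]
(A,Q): not NE [P2→P gives 8>2]
(B,P): not NE [P2→Q gives 3>1]
(B,Q): not NE [P1→A gives 6>5]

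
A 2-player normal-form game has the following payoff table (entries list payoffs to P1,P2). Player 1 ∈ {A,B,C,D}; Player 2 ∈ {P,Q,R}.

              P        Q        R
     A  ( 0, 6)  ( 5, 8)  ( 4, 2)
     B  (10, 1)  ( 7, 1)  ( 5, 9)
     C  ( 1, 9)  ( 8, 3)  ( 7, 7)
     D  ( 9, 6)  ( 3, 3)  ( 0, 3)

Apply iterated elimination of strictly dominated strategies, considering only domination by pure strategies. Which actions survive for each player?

Remaining: P1:{B,C} P2:{P,R}

P1 drop A (B beats it: P:10>0 Q:7>5 R:5>4)
P1 drop D (B beats it: P:10>9 Q:7>3 R:5>0)
P2 drop Q (R beats it: B:9>1 C:7>3)
P1→{B,C} P2→{P,R}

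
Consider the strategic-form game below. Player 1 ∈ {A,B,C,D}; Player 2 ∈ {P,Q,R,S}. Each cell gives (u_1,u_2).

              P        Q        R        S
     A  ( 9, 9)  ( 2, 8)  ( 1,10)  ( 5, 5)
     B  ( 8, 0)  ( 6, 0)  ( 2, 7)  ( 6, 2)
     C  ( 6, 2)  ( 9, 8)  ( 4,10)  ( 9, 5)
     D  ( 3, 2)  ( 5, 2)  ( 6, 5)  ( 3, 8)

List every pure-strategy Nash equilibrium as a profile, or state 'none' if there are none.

(A,P): not NE [P2→R gives 10>9]
(A,Q): not NE [P1→C gives 9>2; P2→R gives 10>8]
(A,R): not NE [P1→D gives 6>1]
(A,S): not NE [P1→C gives 9>5; P2→R gives 10>5]
(B,P): not NE [P1→A gives 9>8; P2→R gives 7>0]
(B,Q): not NE [P1→C gives 9>6; P2→R gives 7>0]
(B,R): not NE [P1→D gives 6>2]
(B,S): not NE [P1→C gives 9>6; P2→R gives 7>2]
(C,P): not NE [P1→A gives 9>6; P2→R gives 10>2]
(C,Q): not NE [P2→R gives 10>8]
(C,R): not NE [P1→D gives 6>4]
(C,S): not NE [P2→R gives 10>5]
(D,P): not NE [P1→A gives 9>3; P2→S gives 8>2]
(D,Q): not NE [P1→C gives 9>5; P2→S gives 8>2]
(D,R): not NE [P2→S gives 8>5]
(D,S): not NE [P1→C gives 9>3]

No pure NE.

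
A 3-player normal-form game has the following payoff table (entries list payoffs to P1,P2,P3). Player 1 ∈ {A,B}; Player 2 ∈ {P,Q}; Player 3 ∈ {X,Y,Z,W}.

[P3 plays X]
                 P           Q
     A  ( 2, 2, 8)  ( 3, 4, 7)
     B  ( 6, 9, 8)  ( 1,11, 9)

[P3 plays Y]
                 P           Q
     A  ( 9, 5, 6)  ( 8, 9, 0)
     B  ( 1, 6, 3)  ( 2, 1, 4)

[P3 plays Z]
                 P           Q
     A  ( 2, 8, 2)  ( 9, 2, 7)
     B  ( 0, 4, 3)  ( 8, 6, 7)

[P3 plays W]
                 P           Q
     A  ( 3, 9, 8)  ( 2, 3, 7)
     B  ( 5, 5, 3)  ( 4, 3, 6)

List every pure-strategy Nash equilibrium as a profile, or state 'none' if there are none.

(A,P,X): not NE [P1→B gives 6>2; P2→Q gives 4>2]
(A,P,Y): not NE [P2→Q gives 9>5; P3→W gives 8>6]
(A,P,Z): not NE [P3→W gives 8>2]
(A,P,W): not NE [P1→B gives 5>3]
(A,Q,X): NE
(A,Q,Y): not NE [P3→W gives 7>0]
(A,Q,Z): not NE [P2→P gives 8>2]
(A,Q,W): not NE [P1→B gives 4>2; P2→P gives 9>3]
(B,P,X): not NE [P2→Q gives 11>9]
(B,P,Y): not NE [P1→A gives 9>1; P3→X gives 8>3]
(B,P,Z): not NE [P1→A gives 2>0; P2→Q gives 6>4; P3→X gives 8>3]
(B,P,W): not NE [P3→X gives 8>3]
(B,Q,X): not NE [P1→A gives 3>1]
(B,Q,Y): not NE [P1→A gives 8>2; P2→P gives 6>1; P3→X gives 9>4]
(B,Q,Z): not NE [P1→A gives 9>8; P3→X gives 9>7]
(B,Q,W): not NE [P2→P gives 5>3; P3→X gives 9>6]

PSNE = {(A,Q,X)}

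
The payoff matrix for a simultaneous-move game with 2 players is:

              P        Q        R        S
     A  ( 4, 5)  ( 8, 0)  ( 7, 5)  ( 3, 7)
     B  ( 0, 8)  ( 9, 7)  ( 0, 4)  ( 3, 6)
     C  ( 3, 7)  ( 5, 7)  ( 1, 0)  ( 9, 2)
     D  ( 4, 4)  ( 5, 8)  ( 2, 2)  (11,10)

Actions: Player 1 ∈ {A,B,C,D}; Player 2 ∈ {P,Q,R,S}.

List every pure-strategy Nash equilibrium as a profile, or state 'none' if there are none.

Nash profiles: (D,S)

(A,P): not NE [P2→S gives 7>5]
(A,Q): not NE [P1→B gives 9>8; P2→S gives 7>0]
(A,R): not NE [P2→S gives 7>5]
(A,S): not NE [P1→D gives 11>3]
(B,P): not NE [P1→D gives 4>0]
(B,Q): not NE [P2→P gives 8>7]
(B,R): not NE [P1→A gives 7>0; P2→P gives 8>4]
(B,S): not NE [P1→D gives 11>3; P2→P gives 8>6]
(C,P): not NE [P1→D gives 4>3]
(C,Q): not NE [P1→B gives 9>5]
(C,R): not NE [P1→A gives 7>1; P2→Q gives 7>0]
(C,S): not NE [P1→D gives 11>9; P2→Q gives 7>2]
(D,P): not NE [P2→S gives 10>4]
(D,Q): not NE [P1→B gives 9>5; P2→S gives 10>8]
(D,R): not NE [P1→A gives 7>2; P2→S gives 10>2]
(D,S): NE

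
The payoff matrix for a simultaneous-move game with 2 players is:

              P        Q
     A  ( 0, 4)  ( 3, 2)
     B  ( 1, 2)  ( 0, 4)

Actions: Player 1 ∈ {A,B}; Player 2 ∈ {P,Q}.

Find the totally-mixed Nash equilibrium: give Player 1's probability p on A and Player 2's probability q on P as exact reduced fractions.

P1 mixes 1/2 on A; P2 mixes 3/4 on P

P1 indiff ⇒ q·0+(1-q)·3 = q·1+(1-q)·0 ⇒ q(-1) = (1-q)(-3) ⇒ q = 3/4
P2 indiff ⇒ p·4+(1-p)·2 = p·2+(1-p)·4 ⇒ p(2) = (1-p)(2) ⇒ p = 1/2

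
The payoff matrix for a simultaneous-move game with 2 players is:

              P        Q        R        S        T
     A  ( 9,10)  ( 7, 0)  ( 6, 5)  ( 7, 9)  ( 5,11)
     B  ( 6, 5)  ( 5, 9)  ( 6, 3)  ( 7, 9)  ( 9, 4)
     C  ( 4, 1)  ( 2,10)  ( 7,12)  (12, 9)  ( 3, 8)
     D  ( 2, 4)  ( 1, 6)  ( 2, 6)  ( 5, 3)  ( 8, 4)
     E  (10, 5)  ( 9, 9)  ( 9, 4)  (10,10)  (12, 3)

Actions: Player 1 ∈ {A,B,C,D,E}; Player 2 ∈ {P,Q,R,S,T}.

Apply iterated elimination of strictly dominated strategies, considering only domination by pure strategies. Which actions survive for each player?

Survivors P1:{C,E} P2:{Q,R,S}

P1 drop A (E beats it: P:10>9 Q:9>7 R:9>6 S:10>7 T:12>5)
P1 drop B (E beats it: P:10>6 Q:9>5 R:9>6 S:10>7 T:12>9)
P1 drop D (E beats it: P:10>2 Q:9>1 R:9>2 S:10>5 T:12>8)
P2 drop P (Q beats it: C:10>1 E:9>5)
P2 drop T (Q beats it: C:10>8 E:9>3)
P1→{C,E} P2→{Q,R,S}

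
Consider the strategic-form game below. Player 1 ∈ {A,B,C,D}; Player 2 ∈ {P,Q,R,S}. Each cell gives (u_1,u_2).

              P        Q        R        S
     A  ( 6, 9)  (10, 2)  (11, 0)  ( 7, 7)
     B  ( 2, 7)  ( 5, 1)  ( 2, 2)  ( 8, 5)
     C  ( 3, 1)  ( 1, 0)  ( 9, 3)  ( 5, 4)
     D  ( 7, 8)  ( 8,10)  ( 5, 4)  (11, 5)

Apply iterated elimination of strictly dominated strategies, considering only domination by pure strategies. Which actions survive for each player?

P1 drop B (D beats it: P:7>2 Q:8>5 R:5>2 S:11>8)
P1 drop C (A beats it: P:6>3 Q:10>1 R:11>9 S:7>5)
P2 drop R (P beats it: A:9>0 D:8>4)
P2 drop S (P beats it: A:9>7 D:8>5)
P1→{A,D} P2→{P,Q}

Remaining: P1:{A,D} P2:{P,Q}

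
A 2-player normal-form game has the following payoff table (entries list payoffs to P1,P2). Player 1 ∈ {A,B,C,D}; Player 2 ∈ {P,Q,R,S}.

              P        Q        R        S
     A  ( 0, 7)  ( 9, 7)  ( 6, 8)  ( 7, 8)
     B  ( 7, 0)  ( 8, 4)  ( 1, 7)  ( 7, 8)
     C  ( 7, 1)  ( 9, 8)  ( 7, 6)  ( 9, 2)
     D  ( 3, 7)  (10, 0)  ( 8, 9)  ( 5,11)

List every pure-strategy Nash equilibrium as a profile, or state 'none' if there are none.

(A,P): not NE [P1→C gives 7>0; P2→S gives 8>7]
(A,Q): not NE [P1→D gives 10>9; P2→S gives 8>7]
(A,R): not NE [P1→D gives 8>6]
(A,S): not NE [P1→C gives 9>7]
(B,P): not NE [P2→S gives 8>0]
(B,Q): not NE [P1→D gives 10>8; P2→S gives 8>4]
(B,R): not NE [P1→D gives 8>1; P2→S gives 8>7]
(B,S): not NE [P1→C gives 9>7]
(C,P): not NE [P2→Q gives 8>1]
(C,Q): not NE [P1→D gives 10>9]
(C,R): not NE [P1→D gives 8>7; P2→Q gives 8>6]
(C,S): not NE [P2→Q gives 8>2]
(D,P): not NE [P1→C gives 7>3; P2→S gives 11>7]
(D,Q): not NE [P2→S gives 11>0]
(D,R): not NE [P2→S gives 11>9]
(D,S): not NE [P1→C gives 9>5]

Equilibria: none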